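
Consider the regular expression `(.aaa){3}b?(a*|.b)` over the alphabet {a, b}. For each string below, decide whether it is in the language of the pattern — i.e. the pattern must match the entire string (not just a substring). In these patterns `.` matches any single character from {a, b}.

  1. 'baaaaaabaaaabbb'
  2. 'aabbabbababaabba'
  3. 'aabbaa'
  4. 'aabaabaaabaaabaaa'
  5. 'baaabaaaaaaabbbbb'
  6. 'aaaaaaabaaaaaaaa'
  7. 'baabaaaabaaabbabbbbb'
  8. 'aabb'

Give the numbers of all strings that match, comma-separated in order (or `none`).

1 → no match
2 → no match
3 → no match
4 → no match
5 → no match
6 → no match
7 → no match
8 → no match

none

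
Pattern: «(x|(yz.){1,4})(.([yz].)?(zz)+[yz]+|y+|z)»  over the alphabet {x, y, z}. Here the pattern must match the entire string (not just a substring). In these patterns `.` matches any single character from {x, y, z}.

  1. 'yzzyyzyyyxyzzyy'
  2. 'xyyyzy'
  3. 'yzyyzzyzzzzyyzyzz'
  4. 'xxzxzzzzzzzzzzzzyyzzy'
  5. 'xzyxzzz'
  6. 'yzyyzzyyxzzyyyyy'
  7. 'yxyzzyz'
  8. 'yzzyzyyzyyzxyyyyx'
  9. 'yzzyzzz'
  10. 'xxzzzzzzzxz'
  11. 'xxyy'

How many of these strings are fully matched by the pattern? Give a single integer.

1 → no match
2 → no match
3 → match
4 → match
5 → match
6 → match
7 → no match
8 → no match
9 → match
10 → no match
11 → no match
Total matched: 5

5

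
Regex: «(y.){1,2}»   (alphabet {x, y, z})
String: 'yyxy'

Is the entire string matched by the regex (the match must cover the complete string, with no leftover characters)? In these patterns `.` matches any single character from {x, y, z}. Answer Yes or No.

No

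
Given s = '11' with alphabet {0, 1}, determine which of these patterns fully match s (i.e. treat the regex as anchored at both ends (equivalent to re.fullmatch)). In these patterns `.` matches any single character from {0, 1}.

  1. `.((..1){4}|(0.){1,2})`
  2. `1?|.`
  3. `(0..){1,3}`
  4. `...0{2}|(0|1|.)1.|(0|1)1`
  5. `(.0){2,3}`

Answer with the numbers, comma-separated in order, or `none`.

4

1 → no match
2 → no match
3 → no match — must start with '0'
4 → match
5 → no match — must end with '0'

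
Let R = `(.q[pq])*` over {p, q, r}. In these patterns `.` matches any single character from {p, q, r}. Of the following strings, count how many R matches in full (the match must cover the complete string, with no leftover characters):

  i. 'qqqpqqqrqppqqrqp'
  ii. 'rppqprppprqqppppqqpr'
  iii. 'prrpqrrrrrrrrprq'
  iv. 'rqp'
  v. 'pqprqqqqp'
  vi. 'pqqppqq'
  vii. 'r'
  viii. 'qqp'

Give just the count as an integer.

3

i → no match
ii → no match
iii → no match
iv → match
v → match
vi → no match
vii → no match
viii → match
Total matched: 3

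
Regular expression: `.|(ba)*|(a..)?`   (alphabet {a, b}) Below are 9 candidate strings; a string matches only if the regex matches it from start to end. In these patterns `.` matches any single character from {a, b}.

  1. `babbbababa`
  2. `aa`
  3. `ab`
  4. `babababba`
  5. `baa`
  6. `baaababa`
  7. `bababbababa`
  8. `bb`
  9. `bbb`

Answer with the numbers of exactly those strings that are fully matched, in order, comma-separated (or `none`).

1 → no match
2 → no match
3 → no match
4 → no match
5 → no match
6 → no match
7 → no match
8 → no match
9 → no match

none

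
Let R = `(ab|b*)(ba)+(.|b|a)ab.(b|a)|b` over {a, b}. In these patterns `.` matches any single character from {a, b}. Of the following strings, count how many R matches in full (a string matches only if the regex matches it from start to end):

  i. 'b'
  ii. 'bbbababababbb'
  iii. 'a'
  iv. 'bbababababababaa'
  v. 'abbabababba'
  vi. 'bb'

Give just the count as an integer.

i → match
ii → match
iii → no match
iv → match
v → match
vi → no match
Total matched: 4

4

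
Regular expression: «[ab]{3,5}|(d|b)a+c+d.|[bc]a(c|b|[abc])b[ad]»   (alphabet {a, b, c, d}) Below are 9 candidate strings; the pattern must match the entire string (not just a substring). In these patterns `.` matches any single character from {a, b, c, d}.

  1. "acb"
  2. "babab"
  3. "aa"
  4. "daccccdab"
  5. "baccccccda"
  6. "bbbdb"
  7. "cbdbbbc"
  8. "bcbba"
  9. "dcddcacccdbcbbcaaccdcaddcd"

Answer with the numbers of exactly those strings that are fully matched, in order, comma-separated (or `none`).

1 → no match
2 → match
3 → no match
4 → no match
5 → match
6 → no match
7 → no match
8 → no match
9 → no match

2, 5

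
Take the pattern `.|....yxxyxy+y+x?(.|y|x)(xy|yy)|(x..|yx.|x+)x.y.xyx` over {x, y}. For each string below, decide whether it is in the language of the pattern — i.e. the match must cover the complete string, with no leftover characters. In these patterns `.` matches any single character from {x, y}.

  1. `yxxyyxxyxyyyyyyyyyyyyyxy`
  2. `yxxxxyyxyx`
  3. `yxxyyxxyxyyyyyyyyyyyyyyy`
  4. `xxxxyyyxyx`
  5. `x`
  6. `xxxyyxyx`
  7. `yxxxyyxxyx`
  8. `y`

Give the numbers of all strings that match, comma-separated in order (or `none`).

1, 2, 3, 4, 5, 6, 7, 8

1 → match
2 → match
3 → match
4 → match
5 → match
6 → match
7 → match
8 → match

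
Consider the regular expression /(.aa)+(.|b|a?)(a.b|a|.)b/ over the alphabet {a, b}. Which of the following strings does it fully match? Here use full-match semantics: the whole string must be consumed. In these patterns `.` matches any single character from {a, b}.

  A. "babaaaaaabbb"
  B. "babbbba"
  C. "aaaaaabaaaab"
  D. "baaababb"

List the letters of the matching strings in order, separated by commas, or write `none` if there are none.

A. "babaaaaaabbb" → no match
B. "babbbba" → no match — must end with "b"
C. "aaaaaabaaaab" → match
D. "baaababb" → no match

C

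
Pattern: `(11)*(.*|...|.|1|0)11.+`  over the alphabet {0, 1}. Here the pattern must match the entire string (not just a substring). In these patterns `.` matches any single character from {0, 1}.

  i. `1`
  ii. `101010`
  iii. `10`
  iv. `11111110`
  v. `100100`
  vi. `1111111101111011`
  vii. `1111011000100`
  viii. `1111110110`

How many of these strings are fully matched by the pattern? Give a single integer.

4

i → no match
ii → no match
iii → no match
iv → match
v → no match
vi → match
vii → match
viii → match
Total matched: 4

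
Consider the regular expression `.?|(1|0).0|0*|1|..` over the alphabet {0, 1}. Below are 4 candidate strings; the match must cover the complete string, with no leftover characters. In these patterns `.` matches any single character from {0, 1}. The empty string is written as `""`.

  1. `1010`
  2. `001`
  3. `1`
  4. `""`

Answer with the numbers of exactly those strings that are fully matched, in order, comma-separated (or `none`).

1. `1010` → no match
2. `001` → no match
3. `1` → match
4. `""` → match

3, 4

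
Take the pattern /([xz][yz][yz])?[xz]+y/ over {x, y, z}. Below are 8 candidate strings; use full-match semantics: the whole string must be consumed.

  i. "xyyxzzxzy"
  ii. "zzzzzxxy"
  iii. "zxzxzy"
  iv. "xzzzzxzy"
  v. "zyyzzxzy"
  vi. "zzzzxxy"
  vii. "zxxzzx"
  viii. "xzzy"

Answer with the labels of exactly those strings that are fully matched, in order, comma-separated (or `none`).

i, ii, iii, iv, v, vi, viii

i. "xyyxzzxzy" → match
ii. "zzzzzxxy" → match
iii. "zxzxzy" → match
iv. "xzzzzxzy" → match
v. "zyyzzxzy" → match
vi. "zzzzxxy" → match
vii. "zxxzzx" → no match — must end with "y"
viii. "xzzy" → match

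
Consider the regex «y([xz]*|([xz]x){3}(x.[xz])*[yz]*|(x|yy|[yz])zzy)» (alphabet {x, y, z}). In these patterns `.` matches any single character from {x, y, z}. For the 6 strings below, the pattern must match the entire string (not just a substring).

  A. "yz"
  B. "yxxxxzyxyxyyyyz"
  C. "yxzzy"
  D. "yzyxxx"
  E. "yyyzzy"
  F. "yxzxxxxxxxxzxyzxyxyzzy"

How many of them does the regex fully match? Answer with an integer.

3

A. "yz" → match
B → no match
C. "yxzzy" → match
D. "yzyxxx" → no match
E. "yyyzzy" → match
F → no match
Total matched: 3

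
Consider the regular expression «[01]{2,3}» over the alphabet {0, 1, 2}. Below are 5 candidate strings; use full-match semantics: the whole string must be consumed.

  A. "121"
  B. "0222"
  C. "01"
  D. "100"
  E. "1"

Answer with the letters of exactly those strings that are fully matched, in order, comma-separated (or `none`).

C, D

A. "121" → no match
B. "0222" → no match
C. "01" → match
D. "100" → match
E. "1" → no match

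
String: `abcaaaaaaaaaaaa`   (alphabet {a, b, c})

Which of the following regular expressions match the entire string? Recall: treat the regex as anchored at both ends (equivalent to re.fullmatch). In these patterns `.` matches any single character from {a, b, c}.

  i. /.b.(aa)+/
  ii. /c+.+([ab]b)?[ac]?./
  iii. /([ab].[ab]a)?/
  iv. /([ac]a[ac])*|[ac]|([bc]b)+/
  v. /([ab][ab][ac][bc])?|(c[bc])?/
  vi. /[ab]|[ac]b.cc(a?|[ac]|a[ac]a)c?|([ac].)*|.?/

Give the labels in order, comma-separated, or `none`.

i

i → match
ii → no match — must start with `c`
iii → no match
iv → no match
v → no match
vi → no match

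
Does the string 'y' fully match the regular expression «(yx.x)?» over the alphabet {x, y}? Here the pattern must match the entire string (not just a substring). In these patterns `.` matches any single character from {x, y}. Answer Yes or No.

No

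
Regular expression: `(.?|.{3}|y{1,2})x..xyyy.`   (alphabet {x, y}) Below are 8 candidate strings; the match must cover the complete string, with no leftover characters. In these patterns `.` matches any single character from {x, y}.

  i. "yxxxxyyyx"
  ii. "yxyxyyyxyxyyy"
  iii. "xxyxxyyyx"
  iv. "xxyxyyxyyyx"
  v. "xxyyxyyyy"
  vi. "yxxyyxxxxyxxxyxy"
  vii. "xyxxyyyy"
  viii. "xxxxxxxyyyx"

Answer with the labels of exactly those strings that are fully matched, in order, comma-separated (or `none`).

i, iii, iv, v, vii, viii

i → match
ii → no match
iii → match
iv → match
v → match
vi → no match
vii → match
viii → match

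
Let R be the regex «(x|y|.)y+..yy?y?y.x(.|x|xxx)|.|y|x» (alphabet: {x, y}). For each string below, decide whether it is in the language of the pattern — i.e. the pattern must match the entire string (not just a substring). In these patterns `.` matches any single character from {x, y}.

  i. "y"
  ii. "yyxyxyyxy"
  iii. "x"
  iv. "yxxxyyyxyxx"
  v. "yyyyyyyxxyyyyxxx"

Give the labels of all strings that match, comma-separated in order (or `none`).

i → match
ii → no match
iii → match
iv → no match
v → match

i, iii, v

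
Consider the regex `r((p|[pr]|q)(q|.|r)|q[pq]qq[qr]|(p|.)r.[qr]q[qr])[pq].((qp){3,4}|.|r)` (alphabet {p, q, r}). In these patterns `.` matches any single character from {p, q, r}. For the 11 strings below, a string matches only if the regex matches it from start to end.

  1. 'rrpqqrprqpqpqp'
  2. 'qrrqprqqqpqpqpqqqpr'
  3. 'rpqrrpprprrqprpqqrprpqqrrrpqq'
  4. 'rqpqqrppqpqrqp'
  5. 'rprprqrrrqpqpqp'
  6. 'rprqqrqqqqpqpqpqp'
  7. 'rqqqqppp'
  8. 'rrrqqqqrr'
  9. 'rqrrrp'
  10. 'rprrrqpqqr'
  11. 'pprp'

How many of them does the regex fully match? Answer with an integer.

0

1 → no match
2 → no match — must start with 'r'
3 → no match
4 → no match
5 → no match
6 → no match
7. 'rqqqqppp' → no match
8. 'rrrqqqqrr' → no match
9. 'rqrrrp' → no match
10. 'rprrrqpqqr' → no match
11. 'pprp' → no match — must start with 'r'
Total matched: 0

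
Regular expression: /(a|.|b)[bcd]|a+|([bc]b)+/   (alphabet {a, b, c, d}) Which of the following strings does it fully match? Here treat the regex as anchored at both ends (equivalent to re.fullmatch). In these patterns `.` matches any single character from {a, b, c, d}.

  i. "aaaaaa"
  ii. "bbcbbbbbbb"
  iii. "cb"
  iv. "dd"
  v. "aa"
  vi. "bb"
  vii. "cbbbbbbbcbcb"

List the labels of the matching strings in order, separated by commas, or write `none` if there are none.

i → match
ii → match
iii → match
iv → match
v → match
vi → match
vii → match

i, ii, iii, iv, v, vi, vii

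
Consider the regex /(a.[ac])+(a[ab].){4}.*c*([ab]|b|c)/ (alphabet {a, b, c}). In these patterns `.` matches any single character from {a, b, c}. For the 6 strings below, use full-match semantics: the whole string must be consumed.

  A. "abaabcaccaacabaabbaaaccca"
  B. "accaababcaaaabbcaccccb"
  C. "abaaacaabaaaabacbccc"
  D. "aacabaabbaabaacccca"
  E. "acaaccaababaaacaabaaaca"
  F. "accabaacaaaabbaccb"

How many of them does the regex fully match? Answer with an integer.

5

A → match
B → match
C → match
D → match
E → match
F → no match
Total matched: 5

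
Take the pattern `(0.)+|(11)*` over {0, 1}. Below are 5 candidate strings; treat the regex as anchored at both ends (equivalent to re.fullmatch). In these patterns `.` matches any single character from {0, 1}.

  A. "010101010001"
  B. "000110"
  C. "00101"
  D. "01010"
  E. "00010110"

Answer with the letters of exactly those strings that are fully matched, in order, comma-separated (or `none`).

A

A → match
B → no match
C → no match
D → no match
E → no match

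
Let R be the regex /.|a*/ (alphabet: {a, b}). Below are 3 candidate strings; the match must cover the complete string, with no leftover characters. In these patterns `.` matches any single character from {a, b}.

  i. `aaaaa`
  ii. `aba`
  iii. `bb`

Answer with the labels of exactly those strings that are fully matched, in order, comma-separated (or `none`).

i. `aaaaa` → match
ii. `aba` → no match
iii. `bb` → no match

i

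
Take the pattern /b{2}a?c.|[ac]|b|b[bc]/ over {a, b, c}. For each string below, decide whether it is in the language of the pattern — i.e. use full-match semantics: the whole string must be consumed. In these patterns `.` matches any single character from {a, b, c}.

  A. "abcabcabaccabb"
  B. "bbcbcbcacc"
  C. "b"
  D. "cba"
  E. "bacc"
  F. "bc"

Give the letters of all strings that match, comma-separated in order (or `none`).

A → no match
B → no match
C → match
D → no match
E → no match
F → match

C, F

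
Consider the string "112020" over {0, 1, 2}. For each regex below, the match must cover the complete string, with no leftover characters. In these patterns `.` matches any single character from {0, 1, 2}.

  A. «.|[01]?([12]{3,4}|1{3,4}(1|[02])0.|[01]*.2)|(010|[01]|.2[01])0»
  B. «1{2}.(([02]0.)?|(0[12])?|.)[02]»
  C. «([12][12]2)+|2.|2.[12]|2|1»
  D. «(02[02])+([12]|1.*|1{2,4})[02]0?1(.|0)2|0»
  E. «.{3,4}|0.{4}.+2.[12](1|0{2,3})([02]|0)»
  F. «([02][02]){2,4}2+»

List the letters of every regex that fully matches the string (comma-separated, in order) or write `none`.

A → no match
B → match
C → no match
D → no match
E → no match
F → no match — must end with "2"

B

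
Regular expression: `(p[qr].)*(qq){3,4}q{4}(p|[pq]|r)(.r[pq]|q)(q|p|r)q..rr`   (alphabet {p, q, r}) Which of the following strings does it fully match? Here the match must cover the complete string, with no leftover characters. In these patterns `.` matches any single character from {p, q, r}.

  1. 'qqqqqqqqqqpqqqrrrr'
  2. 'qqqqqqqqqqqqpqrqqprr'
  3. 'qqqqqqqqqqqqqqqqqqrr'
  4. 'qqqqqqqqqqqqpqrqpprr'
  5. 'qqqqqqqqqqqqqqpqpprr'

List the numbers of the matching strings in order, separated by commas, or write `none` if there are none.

1, 2, 3, 4, 5

1 → match
2 → match
3 → match
4 → match
5 → match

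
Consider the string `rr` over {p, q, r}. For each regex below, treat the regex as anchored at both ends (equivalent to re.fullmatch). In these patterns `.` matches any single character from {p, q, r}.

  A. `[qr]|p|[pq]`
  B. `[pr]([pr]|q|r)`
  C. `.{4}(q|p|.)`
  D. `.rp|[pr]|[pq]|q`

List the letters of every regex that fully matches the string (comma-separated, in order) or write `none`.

B

A → no match
B → match
C → no match
D → no match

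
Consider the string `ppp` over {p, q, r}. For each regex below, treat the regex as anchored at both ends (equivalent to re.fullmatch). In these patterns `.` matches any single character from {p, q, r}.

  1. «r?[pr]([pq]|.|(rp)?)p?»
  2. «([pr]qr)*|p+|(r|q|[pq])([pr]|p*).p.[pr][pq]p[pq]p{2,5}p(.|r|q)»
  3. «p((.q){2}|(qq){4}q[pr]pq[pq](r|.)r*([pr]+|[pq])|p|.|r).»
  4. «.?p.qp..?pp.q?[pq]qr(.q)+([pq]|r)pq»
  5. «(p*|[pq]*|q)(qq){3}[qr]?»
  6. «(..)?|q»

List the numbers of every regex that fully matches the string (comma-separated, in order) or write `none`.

1 → match
2 → match
3 → match
4 → no match — must end with `pq`
5 → no match
6 → no match

1, 2, 3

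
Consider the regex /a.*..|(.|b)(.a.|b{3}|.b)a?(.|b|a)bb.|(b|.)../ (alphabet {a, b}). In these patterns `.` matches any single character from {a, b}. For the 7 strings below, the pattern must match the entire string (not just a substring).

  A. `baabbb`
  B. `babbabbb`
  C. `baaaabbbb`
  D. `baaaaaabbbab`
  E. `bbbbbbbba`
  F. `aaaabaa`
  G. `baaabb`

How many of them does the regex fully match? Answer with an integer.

2

A. `baabbb` → no match
B. `babbabbb` → no match
C. `baaaabbbb` → match
D. `baaaaaabbbab` → no match
E. `bbbbbbbba` → no match
F. `aaaabaa` → match
G. `baaabb` → no match
Total matched: 2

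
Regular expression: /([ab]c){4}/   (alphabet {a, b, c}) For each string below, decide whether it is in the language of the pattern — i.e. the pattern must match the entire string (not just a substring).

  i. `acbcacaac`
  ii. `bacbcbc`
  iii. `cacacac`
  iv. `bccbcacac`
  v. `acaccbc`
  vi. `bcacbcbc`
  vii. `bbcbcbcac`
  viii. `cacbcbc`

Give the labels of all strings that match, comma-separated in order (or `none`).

vi

i → no match
ii → no match
iii → no match
iv → no match
v → no match
vi → match
vii → no match
viii → no match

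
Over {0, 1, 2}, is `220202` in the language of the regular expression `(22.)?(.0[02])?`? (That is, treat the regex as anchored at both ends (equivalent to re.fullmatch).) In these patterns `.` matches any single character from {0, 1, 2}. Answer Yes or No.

Yes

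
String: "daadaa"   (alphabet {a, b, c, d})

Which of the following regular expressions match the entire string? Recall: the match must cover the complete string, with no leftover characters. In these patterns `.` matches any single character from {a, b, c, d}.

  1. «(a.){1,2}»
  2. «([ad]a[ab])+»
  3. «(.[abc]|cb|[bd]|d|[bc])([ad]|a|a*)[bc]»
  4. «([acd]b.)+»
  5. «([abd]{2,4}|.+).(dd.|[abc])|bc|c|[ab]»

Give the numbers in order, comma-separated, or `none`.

2, 5

1 → no match — must start with "a"
2 → match
3 → no match
4 → no match
5 → match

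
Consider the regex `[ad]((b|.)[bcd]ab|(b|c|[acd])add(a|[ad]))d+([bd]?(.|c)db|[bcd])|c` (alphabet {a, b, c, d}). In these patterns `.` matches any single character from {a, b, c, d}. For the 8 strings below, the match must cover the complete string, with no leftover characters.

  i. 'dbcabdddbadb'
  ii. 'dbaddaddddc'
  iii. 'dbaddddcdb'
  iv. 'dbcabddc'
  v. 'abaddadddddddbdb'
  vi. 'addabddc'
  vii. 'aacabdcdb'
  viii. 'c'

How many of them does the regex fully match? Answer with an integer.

i → match
ii → match
iii → match
iv → match
v → match
vi → match
vii → match
viii → match
Total matched: 8

8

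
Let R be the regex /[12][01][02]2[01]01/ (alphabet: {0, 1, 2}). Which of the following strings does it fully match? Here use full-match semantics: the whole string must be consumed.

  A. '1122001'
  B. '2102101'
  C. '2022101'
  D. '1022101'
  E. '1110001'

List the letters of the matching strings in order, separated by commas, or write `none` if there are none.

A. '1122001' → match
B. '2102101' → match
C. '2022101' → match
D. '1022101' → match
E. '1110001' → no match

A, B, C, D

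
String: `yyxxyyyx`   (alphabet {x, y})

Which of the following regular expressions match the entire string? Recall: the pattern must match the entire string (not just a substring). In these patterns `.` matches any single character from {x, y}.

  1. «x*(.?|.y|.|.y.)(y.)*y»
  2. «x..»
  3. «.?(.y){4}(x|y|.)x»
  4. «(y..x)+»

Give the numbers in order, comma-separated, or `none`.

4

1 → no match — must end with `y`
2 → no match — must start with `x`
3 → no match
4 → match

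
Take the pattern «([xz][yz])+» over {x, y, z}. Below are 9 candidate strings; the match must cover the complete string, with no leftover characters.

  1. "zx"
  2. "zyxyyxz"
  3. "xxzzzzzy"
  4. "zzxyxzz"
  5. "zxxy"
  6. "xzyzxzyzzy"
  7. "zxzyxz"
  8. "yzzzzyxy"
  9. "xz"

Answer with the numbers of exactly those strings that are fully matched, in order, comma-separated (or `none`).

1 → no match
2 → no match
3 → no match
4 → no match
5 → no match
6 → no match
7 → no match
8 → no match
9 → match

9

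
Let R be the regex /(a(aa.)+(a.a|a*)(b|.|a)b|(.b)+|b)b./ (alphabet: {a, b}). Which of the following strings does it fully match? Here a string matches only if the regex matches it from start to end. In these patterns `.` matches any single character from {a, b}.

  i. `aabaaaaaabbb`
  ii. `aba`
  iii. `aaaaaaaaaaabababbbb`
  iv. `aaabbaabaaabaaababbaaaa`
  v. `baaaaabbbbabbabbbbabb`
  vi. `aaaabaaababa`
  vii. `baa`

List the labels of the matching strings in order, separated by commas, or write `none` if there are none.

none

i → no match
ii → no match
iii → no match
iv → no match
v → no match
vi → no match
vii → no match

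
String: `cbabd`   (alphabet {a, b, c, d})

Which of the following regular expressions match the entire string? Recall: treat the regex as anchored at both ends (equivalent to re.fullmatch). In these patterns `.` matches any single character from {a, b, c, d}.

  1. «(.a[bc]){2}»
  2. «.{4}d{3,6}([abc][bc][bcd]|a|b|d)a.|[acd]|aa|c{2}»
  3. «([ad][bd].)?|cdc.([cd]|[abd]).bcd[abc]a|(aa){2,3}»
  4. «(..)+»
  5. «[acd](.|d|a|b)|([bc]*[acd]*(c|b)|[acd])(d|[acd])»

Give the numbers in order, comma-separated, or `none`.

5

1 → no match
2 → no match
3 → no match
4 → no match
5 → match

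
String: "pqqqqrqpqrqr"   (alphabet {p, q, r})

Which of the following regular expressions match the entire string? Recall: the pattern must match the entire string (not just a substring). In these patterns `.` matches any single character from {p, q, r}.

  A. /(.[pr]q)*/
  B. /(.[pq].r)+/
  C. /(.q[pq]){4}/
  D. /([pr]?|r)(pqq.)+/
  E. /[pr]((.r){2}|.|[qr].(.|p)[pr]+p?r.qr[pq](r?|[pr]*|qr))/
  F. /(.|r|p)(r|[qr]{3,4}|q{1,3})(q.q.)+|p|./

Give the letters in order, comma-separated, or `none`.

F

A → no match
B → no match
C → no match
D → no match
E → no match
F → match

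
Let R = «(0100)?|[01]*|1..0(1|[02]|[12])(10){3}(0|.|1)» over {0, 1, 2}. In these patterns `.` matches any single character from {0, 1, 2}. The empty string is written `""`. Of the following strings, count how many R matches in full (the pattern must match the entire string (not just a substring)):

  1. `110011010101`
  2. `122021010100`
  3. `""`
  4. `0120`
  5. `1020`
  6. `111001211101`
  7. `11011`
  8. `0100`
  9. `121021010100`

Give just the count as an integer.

6

1 → match
2 → match
3 → match
4 → no match
5 → no match
6 → no match
7 → match
8 → match
9 → match
Total matched: 6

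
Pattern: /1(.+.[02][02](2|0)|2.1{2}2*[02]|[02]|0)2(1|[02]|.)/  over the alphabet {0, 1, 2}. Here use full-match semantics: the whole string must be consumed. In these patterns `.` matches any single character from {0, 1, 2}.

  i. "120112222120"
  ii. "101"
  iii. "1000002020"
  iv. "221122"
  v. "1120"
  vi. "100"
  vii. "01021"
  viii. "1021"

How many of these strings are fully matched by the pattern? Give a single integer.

2

i → no match
ii → no match
iii → match
iv → no match — must start with "1"
v → no match
vi → no match
vii → no match — must start with "1"
viii → match
Total matched: 2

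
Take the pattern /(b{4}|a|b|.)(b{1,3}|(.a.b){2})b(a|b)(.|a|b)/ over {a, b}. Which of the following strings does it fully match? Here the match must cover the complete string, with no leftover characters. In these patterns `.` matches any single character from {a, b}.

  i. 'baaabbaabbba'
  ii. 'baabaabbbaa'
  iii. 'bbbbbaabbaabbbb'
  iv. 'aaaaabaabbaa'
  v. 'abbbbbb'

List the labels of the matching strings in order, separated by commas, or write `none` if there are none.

i → match
ii → no match
iii → match
iv → no match
v → match

i, iii, v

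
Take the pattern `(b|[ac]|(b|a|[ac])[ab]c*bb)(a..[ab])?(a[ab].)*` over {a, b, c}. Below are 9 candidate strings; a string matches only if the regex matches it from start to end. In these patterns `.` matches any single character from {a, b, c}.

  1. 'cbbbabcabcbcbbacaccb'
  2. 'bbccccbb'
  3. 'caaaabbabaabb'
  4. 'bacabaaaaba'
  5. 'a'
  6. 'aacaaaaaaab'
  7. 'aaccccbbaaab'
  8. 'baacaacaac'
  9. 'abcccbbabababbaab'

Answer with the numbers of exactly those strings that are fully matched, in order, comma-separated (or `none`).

2, 3, 4, 5, 6, 7, 8, 9

1 → no match
2. 'bbccccbb' → match
3 → match
4. 'bacabaaaaba' → match
5. 'a' → match
6. 'aacaaaaaaab' → match
7. 'aaccccbbaaab' → match
8. 'baacaacaac' → match
9 → match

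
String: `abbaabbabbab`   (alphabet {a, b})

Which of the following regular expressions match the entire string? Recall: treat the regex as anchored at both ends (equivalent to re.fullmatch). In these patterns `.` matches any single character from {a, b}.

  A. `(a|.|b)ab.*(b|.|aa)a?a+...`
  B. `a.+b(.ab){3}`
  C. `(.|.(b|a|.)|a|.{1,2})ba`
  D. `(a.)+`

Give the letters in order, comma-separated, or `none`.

B

A → no match
B → match
C → no match — must end with `ba`
D → no match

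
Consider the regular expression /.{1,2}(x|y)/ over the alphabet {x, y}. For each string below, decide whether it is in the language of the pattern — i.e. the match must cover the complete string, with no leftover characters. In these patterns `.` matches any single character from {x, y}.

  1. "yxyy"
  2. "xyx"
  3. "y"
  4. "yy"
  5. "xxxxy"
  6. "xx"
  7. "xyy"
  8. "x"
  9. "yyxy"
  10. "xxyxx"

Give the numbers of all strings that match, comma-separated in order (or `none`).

2, 4, 6, 7

1 → no match
2 → match
3 → no match
4 → match
5 → no match
6 → match
7 → match
8 → no match
9 → no match
10 → no match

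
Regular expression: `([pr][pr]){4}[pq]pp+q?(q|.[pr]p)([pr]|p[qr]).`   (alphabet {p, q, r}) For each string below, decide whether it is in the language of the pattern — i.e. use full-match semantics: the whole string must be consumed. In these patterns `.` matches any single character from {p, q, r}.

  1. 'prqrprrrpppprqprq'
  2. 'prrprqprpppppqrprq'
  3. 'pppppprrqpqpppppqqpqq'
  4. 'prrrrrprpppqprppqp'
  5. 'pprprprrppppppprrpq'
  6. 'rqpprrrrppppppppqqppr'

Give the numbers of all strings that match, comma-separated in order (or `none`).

4

1 → no match
2 → no match
3 → no match
4 → match
5 → no match
6 → no match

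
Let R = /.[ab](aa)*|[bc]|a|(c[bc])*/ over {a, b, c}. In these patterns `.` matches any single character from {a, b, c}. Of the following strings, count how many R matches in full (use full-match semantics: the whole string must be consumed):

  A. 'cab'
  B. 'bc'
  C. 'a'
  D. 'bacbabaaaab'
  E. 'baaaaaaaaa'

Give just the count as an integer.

A → no match
B → no match
C → match
D → no match
E → match
Total matched: 2

2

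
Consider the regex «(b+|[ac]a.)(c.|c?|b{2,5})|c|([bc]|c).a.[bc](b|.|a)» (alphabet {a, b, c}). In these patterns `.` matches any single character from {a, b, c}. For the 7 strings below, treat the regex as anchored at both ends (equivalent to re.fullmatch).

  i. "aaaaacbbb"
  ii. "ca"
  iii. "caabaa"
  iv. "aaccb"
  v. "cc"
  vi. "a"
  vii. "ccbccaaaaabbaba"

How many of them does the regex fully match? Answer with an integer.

1

i. "aaaaacbbb" → no match
ii. "ca" → no match
iii. "caabaa" → no match
iv. "aaccb" → match
v. "cc" → no match
vi. "a" → no match
vii → no match
Total matched: 1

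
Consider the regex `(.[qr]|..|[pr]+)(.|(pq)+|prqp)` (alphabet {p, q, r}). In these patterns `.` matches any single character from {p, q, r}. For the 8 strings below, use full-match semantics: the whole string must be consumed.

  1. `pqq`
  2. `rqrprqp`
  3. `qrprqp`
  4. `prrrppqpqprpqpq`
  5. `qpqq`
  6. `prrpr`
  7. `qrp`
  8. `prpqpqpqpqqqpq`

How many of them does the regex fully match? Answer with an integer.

1 → match
2 → no match
3 → match
4 → no match
5 → no match
6 → match
7 → match
8 → no match
Total matched: 4

4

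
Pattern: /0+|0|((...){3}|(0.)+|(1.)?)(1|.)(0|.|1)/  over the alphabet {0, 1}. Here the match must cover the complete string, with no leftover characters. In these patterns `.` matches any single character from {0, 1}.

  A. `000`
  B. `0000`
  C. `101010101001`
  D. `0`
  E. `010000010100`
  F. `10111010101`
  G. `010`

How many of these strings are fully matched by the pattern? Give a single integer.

5

A → match
B → match
C → no match
D → match
E → match
F → match
G → no match
Total matched: 5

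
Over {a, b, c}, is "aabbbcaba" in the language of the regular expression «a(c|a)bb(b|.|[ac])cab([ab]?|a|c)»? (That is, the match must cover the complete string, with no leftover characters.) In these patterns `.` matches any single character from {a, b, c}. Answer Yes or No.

Yes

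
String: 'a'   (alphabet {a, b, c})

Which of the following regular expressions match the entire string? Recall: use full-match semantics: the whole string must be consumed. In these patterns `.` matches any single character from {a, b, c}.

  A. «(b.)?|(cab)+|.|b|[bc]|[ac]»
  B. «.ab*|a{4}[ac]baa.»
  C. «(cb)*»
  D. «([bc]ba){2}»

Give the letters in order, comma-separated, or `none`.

A → match
B → no match
C → no match
D → no match — must end with 'ba'

A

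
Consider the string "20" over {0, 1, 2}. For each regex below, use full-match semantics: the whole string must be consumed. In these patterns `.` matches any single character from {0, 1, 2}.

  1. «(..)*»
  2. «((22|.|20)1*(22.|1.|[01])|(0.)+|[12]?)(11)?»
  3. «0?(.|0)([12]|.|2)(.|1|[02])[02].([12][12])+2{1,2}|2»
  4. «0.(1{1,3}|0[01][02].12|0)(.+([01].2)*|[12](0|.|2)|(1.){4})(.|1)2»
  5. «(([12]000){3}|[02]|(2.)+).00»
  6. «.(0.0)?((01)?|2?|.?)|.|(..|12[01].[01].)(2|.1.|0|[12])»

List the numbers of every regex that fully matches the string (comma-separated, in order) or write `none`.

1, 2, 6

1 → match
2 → match
3 → no match — must end with "2"
4 → no match — must start with "0"
5 → no match — must end with "00"
6 → match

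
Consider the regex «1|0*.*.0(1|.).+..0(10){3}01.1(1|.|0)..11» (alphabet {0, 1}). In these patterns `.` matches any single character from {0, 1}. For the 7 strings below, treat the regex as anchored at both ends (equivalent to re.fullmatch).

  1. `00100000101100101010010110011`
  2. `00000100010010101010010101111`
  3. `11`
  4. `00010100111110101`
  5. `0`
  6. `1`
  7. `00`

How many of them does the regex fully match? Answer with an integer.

1 → match
2 → match
3 → no match
4 → no match
5 → no match
6 → match
7 → no match
Total matched: 3

3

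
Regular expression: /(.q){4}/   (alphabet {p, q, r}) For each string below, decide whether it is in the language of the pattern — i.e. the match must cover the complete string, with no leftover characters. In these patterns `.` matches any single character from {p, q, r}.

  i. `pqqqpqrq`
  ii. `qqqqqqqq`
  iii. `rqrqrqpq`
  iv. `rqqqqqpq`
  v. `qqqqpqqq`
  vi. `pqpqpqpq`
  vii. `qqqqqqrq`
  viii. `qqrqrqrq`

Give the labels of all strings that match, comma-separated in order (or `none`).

i → match
ii → match
iii → match
iv → match
v → match
vi → match
vii → match
viii → match

i, ii, iii, iv, v, vi, vii, viii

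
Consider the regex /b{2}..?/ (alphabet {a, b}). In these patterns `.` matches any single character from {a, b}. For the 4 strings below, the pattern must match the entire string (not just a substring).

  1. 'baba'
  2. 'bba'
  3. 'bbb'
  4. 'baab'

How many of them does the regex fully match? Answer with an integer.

2

1. 'baba' → no match
2. 'bba' → match
3. 'bbb' → match
4. 'baab' → no match
Total matched: 2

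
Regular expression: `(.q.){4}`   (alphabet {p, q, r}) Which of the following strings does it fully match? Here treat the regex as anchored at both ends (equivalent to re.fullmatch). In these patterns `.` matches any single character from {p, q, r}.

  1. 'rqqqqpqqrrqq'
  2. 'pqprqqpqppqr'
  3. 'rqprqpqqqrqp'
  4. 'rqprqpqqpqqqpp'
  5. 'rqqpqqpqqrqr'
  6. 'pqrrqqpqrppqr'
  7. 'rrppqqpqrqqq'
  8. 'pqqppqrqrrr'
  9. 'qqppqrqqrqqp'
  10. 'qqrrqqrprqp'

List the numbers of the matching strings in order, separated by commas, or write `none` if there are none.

1 → match
2 → match
3 → match
4 → no match
5 → match
6 → no match
7 → no match
8 → no match
9 → match
10 → no match

1, 2, 3, 5, 9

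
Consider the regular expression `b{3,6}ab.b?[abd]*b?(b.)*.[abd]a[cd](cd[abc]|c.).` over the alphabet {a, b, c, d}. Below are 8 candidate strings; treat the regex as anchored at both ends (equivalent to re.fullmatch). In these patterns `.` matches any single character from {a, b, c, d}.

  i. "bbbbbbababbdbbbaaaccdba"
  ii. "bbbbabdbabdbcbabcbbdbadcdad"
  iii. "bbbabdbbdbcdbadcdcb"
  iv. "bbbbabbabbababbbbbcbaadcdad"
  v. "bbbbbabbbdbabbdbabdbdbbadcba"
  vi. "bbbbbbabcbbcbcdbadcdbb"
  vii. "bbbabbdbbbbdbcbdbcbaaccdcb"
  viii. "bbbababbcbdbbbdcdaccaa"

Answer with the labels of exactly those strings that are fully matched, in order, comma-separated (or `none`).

i → match
ii → match
iii → match
iv → match
v → match
vi → match
vii → match
viii → match

i, ii, iii, iv, v, vi, vii, viii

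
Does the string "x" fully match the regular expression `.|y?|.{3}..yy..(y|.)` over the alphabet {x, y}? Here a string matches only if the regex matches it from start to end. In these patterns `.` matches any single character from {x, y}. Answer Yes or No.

Yes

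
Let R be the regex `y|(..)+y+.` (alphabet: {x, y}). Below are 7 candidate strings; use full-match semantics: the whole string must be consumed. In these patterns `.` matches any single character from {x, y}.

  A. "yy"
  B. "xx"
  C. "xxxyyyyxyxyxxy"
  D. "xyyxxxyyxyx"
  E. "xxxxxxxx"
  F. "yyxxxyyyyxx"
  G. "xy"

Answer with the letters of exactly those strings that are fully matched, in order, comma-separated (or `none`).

none

A → no match
B → no match
C → no match
D → no match
E → no match
F → no match
G → no match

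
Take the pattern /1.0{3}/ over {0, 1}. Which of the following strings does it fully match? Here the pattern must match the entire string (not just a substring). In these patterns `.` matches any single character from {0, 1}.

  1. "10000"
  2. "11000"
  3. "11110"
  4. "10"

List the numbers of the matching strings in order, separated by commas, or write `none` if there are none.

1. "10000" → match
2. "11000" → match
3. "11110" → no match
4. "10" → no match

1, 2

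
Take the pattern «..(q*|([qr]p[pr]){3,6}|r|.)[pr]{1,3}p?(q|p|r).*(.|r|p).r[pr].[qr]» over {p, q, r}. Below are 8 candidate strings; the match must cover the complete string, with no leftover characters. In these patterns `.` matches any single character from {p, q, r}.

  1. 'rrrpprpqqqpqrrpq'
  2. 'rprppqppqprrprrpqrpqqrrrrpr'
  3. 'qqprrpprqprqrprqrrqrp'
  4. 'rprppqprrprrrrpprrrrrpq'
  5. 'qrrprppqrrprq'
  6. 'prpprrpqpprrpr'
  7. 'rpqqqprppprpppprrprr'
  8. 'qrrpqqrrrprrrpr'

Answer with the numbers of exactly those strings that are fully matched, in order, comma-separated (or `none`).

1 → match
2 → match
3 → no match
4 → match
5 → match
6 → match
7 → match
8 → match

1, 2, 4, 5, 6, 7, 8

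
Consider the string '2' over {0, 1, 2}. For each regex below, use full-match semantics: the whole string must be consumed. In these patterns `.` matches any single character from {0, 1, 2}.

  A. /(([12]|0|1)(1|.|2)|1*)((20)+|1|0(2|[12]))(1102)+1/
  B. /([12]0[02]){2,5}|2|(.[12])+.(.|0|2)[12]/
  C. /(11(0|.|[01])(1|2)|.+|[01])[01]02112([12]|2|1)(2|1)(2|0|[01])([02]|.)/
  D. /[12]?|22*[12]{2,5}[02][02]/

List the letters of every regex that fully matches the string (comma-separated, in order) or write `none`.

B, D

A → no match — must end with '11021'
B → match
C → no match
D → match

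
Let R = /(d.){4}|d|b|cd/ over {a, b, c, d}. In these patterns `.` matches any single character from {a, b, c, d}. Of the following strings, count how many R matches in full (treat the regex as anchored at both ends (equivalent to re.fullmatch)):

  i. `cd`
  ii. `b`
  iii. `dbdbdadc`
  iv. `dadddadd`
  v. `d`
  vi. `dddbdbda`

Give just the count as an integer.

6

i → match
ii → match
iii → match
iv → match
v → match
vi → match
Total matched: 6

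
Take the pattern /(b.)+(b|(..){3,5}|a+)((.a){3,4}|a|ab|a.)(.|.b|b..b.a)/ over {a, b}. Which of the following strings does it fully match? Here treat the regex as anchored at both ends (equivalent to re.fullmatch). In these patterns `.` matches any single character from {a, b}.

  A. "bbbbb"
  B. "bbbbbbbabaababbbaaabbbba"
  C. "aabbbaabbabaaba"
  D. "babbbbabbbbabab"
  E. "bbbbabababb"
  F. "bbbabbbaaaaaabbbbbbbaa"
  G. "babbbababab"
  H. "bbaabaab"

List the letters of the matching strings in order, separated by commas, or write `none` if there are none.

E, G

A → no match
B → no match
C → no match — must start with "b"
D → no match
E → match
F → no match
G → match
H → no match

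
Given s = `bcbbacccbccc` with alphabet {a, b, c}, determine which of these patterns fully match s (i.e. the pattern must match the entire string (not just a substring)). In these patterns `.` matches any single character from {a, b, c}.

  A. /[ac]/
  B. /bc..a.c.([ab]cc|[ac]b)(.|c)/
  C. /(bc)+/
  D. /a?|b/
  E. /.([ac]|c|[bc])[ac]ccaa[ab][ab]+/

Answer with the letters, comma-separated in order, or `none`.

B

A → no match
B → match
C → no match — must end with `bc`
D → no match
E → no match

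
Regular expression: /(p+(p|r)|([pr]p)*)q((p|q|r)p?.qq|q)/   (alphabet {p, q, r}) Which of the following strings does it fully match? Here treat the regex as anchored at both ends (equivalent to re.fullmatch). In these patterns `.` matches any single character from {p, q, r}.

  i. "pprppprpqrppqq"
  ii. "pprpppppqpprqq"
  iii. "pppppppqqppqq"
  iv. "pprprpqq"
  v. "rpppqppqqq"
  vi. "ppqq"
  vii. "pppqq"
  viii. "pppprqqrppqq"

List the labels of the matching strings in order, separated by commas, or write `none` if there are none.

i → match
ii → match
iii → match
iv. "pprprpqq" → match
v. "rpppqppqqq" → match
vi. "ppqq" → match
vii. "pppqq" → match
viii. "pppprqqrppqq" → no match

i, ii, iii, iv, v, vi, vii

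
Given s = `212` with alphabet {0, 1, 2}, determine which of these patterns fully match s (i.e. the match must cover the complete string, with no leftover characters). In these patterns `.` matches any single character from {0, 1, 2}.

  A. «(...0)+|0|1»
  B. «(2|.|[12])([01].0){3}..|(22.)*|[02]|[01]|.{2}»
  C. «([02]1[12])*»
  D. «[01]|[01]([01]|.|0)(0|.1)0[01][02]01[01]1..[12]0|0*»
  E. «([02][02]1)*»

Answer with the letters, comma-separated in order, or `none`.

C

A → no match
B → no match
C → match
D → no match
E → no match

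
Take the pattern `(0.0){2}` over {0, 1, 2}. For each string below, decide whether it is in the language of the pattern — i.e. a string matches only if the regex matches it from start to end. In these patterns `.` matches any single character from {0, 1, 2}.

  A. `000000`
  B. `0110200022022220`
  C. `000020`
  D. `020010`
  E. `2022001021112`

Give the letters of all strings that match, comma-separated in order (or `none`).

A → match
B → no match
C → match
D → match
E → no match — must start with `0`

A, C, D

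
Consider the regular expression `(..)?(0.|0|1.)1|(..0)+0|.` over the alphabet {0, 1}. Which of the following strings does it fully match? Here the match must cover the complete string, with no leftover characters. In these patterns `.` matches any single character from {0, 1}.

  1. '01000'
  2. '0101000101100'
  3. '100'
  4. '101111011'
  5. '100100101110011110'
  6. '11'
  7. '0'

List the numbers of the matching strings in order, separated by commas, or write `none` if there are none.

2, 7

1 → no match
2 → match
3 → no match
4 → no match
5 → no match
6 → no match
7 → match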